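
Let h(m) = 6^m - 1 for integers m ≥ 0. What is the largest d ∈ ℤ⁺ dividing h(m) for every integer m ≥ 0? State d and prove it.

d = 5

Computing the first values: h(0) = 0 and h(1) = 5; gcd(0, 5) = 5, so d ≤ 5.
We prove 5 | 6^m - 1 for all m ≥ 0 by induction on m.
Base step (m = 0): h(0) = 0 = 5·(0), so 5 | h(0).
Suppose the result is true for m = k, i.e. 5 | h(k). Then
h(k+1) = 6^(k+1) - 1 = 6·(6^k - 1) + 5 = 6·h(k) + 5. The first term is divisible by 5 by the inductive hypothesis, and 5 is divisible by 5. Hence 5 | h(k+1).
By induction, the statement is established for all m ≥ 0.
Therefore the largest such d is 5.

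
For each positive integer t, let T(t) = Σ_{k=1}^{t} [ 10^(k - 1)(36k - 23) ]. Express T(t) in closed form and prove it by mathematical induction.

T(t) = 10^t(4t - 3) + 3

We claim T(t) = 10^t(4t - 3) + 3 for all t ≥ 1.
When t = 1: T(1) = 13, and the closed form gives 13. They agree.
For the inductive step, assume it holds for an arbitrary k ≥ 1, so T(k) = 10^k(4k - 3) + 3.
Then T(k+1) = T(k) + (10^k(36k + 13)) = (10^k(4k - 3) + 3) + (10^k(36k + 13)).
Simplifying, T(k+1) = 40·10^k·k + 10·10^k + 3 = 10^(k+1)(4(k+1) - 3) + 3,
which is the closed form with t = k+1.
By induction, the statement is established for all t ≥ 1.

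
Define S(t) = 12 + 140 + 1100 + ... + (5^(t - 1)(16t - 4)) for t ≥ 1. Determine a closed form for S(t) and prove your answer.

S(t) = 2·5^t(2t - 1) + 2

We claim S(t) = 2·5^t(2t - 1) + 2 for all t ≥ 1.
Base step (t = 1): S(1) = 12, and the closed form gives 12. They agree.
Inductive step: suppose the statement holds for some r ≥ 1, so S(r) = 2·5^r(2r - 1) + 2.
Then S(r+1) = S(r) + (5^r(16r + 12)) = (2·5^r(2r - 1) + 2) + (5^r(16r + 12)).
Simplifying, S(r+1) = 20·5^r·r + 10·5^r + 2 = 2·5^(r+1)(2(r+1) - 1) + 2,
which is the closed form with t = r+1.
This completes the induction.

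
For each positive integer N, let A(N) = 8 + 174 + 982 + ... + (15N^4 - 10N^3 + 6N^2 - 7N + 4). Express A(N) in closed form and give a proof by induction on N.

A(N) = N(3N^4 + 5N^3 + 2N^2 - 3N + 1)

We claim A(N) = N(3N^4 + 5N^3 + 2N^2 - 3N + 1) for all N ≥ 1.
For the base case N = 1: A(1) = 8, and the closed form gives 8. They agree.
Inductive step: assume the claim holds for N = r, so A(r) = r(3r^4 + 5r^3 + 2r^2 - 3r + 1).
Then A(r+1) = A(r) + (15r^4 + 50r^3 + 66r^2 + 35r + 8) = (r(3r^4 + 5r^3 + 2r^2 - 3r + 1)) + (15r^4 + 50r^3 + 66r^2 + 35r + 8).
Simplifying, A(r+1) = (r + 1)(3r^4 + 17r^3 + 35r^2 + 28r + 8) = (r+1)(3(r+1)^4 + 5(r+1)^3 + 2(r+1)^2 - 3(r+1) + 1),
which is the closed form with N = r+1.
By induction, the statement is established for all N ≥ 1.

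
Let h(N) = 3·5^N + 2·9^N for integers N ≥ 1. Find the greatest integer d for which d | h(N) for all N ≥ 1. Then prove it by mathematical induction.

Computing the first values: h(1) = 33 and h(2) = 237; gcd(33, 237) = 3, so d ≤ 3.
We prove 3 | 3·5^N + 2·9^N for all N ≥ 1 by induction on N.
Base case (N = 1): h(1) = 33 = 3·(11), so 3 | h(1).
For the inductive step, assume it holds for an arbitrary p ≥ 1, i.e. 3 | h(p). Then
h(p+1) − 9·h(p) = (3·5^(p+1) + 2·9^(p+1)) − 9·(3·5^p + 2·9^p) = (3)·5^p·(5 − 9) = (-12)·5^p. Since 3 | h(p) by the inductive hypothesis, 3 | 9·h(p); and 3 | -12 since -12 = 3·-4. Therefore 3 | h(p+1).
Hence, by induction on N, the claim holds for every N ≥ 1.
Therefore the largest such d is 3.

d = 3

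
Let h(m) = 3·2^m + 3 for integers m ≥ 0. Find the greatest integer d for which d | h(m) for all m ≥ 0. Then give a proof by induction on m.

d = 3

Computing the first values: h(0) = 6 and h(1) = 9; gcd(6, 9) = 3, so d ≤ 3.
We prove 3 | 3·2^m + 3 for all m ≥ 0 by induction on m.
When m = 0: h(0) = 6 = 3·(2), so 3 | h(0).
Inductive step: suppose the statement holds for some r ≥ 0, i.e. 3 | h(r). Then
h(r+1) = 3·2^(r+1) + 3 = 2·(3·2^r + 3) - 3 = 2·h(r) - 3. The first term is divisible by 3 by the inductive hypothesis, and -3 is divisible by 3. Hence 3 | h(r+1).
Hence, by induction on m, the claim holds for every m ≥ 0.
Therefore the largest such d is 3.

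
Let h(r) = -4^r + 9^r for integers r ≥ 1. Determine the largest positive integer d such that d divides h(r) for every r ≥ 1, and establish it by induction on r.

Computing the first values: h(1) = 5 and h(2) = 65; gcd(5, 65) = 5, so d ≤ 5.
We prove 5 | -4^r + 9^r for all r ≥ 1 by induction on r.
Base step (r = 1): h(1) = 5 = 5·(1), so 5 | h(1).
Inductive step: assume the claim holds for r = k, i.e. 5 | h(k). Then
9^{k+1} − 4^{k+1} = 9·9^k − 4·4^k = 9·(9^k − 4^k) + (5)·4^k. The first term is divisible by 5 by the inductive hypothesis, and the second term (5)·4^k is divisible by 5 since 5 | 5. Hence 5 | h(k+1).
This completes the induction.
Therefore the largest such d is 5.

d = 5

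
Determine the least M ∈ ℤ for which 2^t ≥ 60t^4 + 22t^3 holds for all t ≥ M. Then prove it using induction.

M = 25

At t = 24: 16777216 < 20210688, so the inequality fails and M ≥ 25. We prove 2^t ≥ 60t^4 + 22t^3 for all t ≥ 25.
Base case (t = 25): 2^t = 33554432 and 60t^4 + 22t^3 = 23781250, so 33554432 ≥ 23781250.
For the inductive step, assume it holds for an arbitrary r ≥ 25, so 2^r ≥ 60r^4 + 22r^3.
Then 2^(r + 1) = 2·(2^r) ≥ 2·(60r^4 + 22r^3).
Also, for r ≥ 25 we have 2·(60r^4 + 22r^3) ≥ 60(r+1)^4 + 22(r+1)^3, since 2·(60r^4 + 22r^3) − (60(r+1)^4 + 22(r+1)^3) = 60r^4 - 218r^3 - 426r^2 - 306r - 82, which is nonnegative for all r ≥ 25.
Combining, 2^(r + 1) ≥ 60(r+1)^4 + 22(r+1)^3.
By induction, the statement is established for all t ≥ 25.
Hence the smallest such M is 25.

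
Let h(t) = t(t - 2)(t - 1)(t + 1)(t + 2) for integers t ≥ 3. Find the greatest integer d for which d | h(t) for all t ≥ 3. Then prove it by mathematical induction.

d = 120

Computing the first values: h(3) = 120 and h(4) = 720; gcd(120, 720) = 120, so d ≤ 120.
We prove 120 | t(t - 2)(t - 1)(t + 1)(t + 2) for all t ≥ 3 by induction on t.
Base step (t = 3): h(3) = 120 = 120·(1), so 120 | h(3).
Suppose the result is true for t = r, i.e. 120 | h(r). Then
h(r+1) − h(r) = (r-1)·r·(r+1)·(r+2)·(r+3) − (r-2)·(r-1)·r·(r+1)·(r+2) = (r-1)·r·(r+1)·(r+2)·[(r+3) − (r-2)] = 5·(r-1)·r·(r+1)·(r+2). The product of 4 consecutive integers is divisible by (4)! = 24, so h(r+1) − h(r) is divisible by 5·24 = 120. By the inductive hypothesis 120 | h(r), hence 120 | h(r+1).
Hence, by induction on t, the claim holds for every t ≥ 3.
Therefore the largest such d is 120.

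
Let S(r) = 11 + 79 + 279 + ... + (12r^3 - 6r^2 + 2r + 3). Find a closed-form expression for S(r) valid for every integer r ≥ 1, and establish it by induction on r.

S(r) = r(3r^3 + 4r^2 + r + 3)

We claim S(r) = r(3r^3 + 4r^2 + r + 3) for all r ≥ 1.
When r = 1: S(1) = 11, and the closed form gives 11. They agree.
Inductive step: suppose the statement holds for some m ≥ 1, so S(m) = m(3m^3 + 4m^2 + m + 3).
Then S(m+1) = S(m) + (12m^3 + 30m^2 + 26m + 11) = (m(3m^3 + 4m^2 + m + 3)) + (12m^3 + 30m^2 + 26m + 11).
Simplifying, S(m+1) = (m + 1)(3m^3 + 13m^2 + 18m + 11) = (m+1)(3(m+1)^3 + 4(m+1)^2 + (m+1) + 3),
which is the closed form with r = m+1.
By induction, the statement is established for all r ≥ 1.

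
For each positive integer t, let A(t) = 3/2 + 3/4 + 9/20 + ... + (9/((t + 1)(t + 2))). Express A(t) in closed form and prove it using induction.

A(t) = 9t/(2(t + 2))

We claim A(t) = 9t/(2(t + 2)) for all t ≥ 1.
Base case (t = 1): A(1) = 3/2, and the closed form gives 3/2. They agree.
For the inductive step, assume it holds for an arbitrary i ≥ 1, so A(i) = 9i/(2(i + 2)).
Then A(i+1) = A(i) + (9/((i + 2)(i + 3))) = (9i/(2(i + 2))) + (9/((i + 2)(i + 3))).
Simplifying, A(i+1) = 9(i + 1)/(2(i + 3)) = 9(i+1)/(2((i+1) + 2)),
which is the closed form with t = i+1.
By the principle of mathematical induction, the result holds for all t ≥ 1.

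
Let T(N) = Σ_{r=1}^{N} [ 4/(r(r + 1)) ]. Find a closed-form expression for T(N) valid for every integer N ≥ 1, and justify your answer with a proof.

We claim T(N) = 4N/(N + 1) for all N ≥ 1.
Base step (N = 1): T(1) = 2, and the closed form gives 2. They agree.
Suppose the result is true for N = r, so T(r) = 4r/(r + 1).
Then T(r+1) = T(r) + (4/((r + 1)(r + 2))) = (4r/(r + 1)) + (4/((r + 1)(r + 2))).
Simplifying, T(r+1) = 4(r + 1)/(r + 2) = 4(r+1)/((r+1) + 1),
which is the closed form with N = r+1.
By induction, the statement is established for all N ≥ 1.

T(N) = 4N/(N + 1)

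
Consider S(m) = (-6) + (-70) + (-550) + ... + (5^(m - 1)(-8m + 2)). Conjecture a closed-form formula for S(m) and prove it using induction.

S(m) = 5^m(-2m + 1) - 1

We claim S(m) = 5^m(-2m + 1) - 1 for all m ≥ 1.
For the base case m = 1: S(1) = -6, and the closed form gives -6. They agree.
Suppose the result is true for m = j, so S(j) = 5^j(-2j + 1) - 1.
Then S(j+1) = S(j) + (5^j(-8j - 6)) = (5^j(-2j + 1) - 1) + (5^j(-8j - 6)).
Simplifying, S(j+1) = -10·5^j·j - 5·5^j - 1 = 5^(j+1)(-2(j+1) + 1) - 1,
which is the closed form with m = j+1.
Hence, by induction on m, the claim holds for every m ≥ 1.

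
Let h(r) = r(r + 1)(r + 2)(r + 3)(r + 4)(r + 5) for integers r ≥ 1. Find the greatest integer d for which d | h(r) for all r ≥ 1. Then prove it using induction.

d = 720

Computing the first values: h(1) = 720 and h(2) = 5040; gcd(720, 5040) = 720, so d ≤ 720.
We prove 720 | r(r + 1)(r + 2)(r + 3)(r + 4)(r + 5) for all r ≥ 1 by induction on r.
Base step (r = 1): h(1) = 720 = 720·(1), so 720 | h(1).
Inductive step: assume the claim holds for r = m, i.e. 720 | h(m). Then
h(m+1) − h(m) = (m+1)·(m+2)·(m+3)·(m+4)·(m+5)·(m+6) − m·(m+1)·(m+2)·(m+3)·(m+4)·(m+5) = (m+1)·(m+2)·(m+3)·(m+4)·(m+5)·[(m+6) − m] = 6·(m+1)·(m+2)·(m+3)·(m+4)·(m+5). The product of 5 consecutive integers is divisible by (5)! = 120, so h(m+1) − h(m) is divisible by 6·120 = 720. By the inductive hypothesis 720 | h(m), hence 720 | h(m+1).
This completes the induction.
Therefore the largest such d is 720.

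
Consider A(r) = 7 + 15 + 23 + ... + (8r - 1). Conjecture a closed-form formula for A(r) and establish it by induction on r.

A(r) = r(4r + 3)

We claim A(r) = r(4r + 3) for all r ≥ 1.
Base case (r = 1): A(1) = 7, and the closed form gives 7. They agree.
Inductive step: assume the claim holds for r = m, so A(m) = m(4m + 3).
Then A(m+1) = A(m) + (8m + 7) = (m(4m + 3)) + (8m + 7).
Simplifying, A(m+1) = (m + 1)(4m + 7) = (m+1)(4(m+1) + 3),
which is the closed form with r = m+1.
By the principle of mathematical induction, the result holds for all r ≥ 1.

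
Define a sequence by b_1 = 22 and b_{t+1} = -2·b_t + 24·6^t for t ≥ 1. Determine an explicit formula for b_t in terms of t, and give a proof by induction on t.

b_t = (-2)^(t + 1) + 3·6^t

Computing the first terms: b_1 = 22, b_2 = 100, b_3 = 664. This suggests b_t = (-2)^(t + 1) + 3·6^t.
Base case (t = 1): the formula gives 22 = 22 = b_1.
Suppose the result is true for t = r, so b_r = (-2)^(r + 1) + 3·6^r.
Then b_{r+1} = -2·b_r + 24·6^r = -2·((-2)^(r + 1) + 3·6^r) + 24·6^r = (-2)^(r + 2) + 3·6^(r + 1) = (-2)^((r+1) + 1) + 3·6^(r+1),
which is the claimed formula at t = r+1.
This completes the induction.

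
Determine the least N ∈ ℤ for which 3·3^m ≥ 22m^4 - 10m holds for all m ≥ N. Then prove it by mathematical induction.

N = 11

At m = 10: 177147 < 219900, so the inequality fails and N ≥ 11. We prove 3·3^m ≥ 22m^4 - 10m for all m ≥ 11.
When m = 11: 3·3^m = 531441 and 22m^4 - 10m = 321992, so 531441 ≥ 321992.
Inductive step: assume the claim holds for m = i, so 3·3^i ≥ 22i^4 - 10i.
Then 3·3^(i + 1) = 3·(3·3^i) ≥ 3·(22i^4 - 10i).
Also, for i ≥ 11 we have 3·(22i^4 - 10i) ≥ 22(i+1)^4 - 10(i+1), since 3·(22i^4 - 10i) − (22(i+1)^4 - 10(i+1)) = 44i^4 - 88i^3 - 132i^2 - 108i - 12, which is nonnegative for all i ≥ 11.
Combining, 3·3^(i + 1) ≥ 22(i+1)^4 - 10(i+1).
By induction, the statement is established for all m ≥ 11.
Hence the smallest such N is 11.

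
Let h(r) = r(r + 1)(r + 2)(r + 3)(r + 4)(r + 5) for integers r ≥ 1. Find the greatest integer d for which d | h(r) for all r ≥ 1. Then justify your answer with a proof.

Computing the first values: h(1) = 720 and h(2) = 5040; gcd(720, 5040) = 720, so d ≤ 720.
We prove 720 | r(r + 1)(r + 2)(r + 3)(r + 4)(r + 5) for all r ≥ 1 by induction on r.
Base step (r = 1): h(1) = 720 = 720·(1), so 720 | h(1).
Inductive step: assume the claim holds for r = i, i.e. 720 | h(i). Then
h(i+1) − h(i) = (i+1)·(i+2)·(i+3)·(i+4)·(i+5)·(i+6) − i·(i+1)·(i+2)·(i+3)·(i+4)·(i+5) = (i+1)·(i+2)·(i+3)·(i+4)·(i+5)·[(i+6) − i] = 6·(i+1)·(i+2)·(i+3)·(i+4)·(i+5). The product of 5 consecutive integers is divisible by (5)! = 120, so h(i+1) − h(i) is divisible by 6·120 = 720. By the inductive hypothesis 720 | h(i), hence 720 | h(i+1).
This completes the induction.
Therefore the largest such d is 720.

d = 720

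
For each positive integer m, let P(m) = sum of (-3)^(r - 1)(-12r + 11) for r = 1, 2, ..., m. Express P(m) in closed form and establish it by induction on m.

We claim P(m) = (-3)^m(3m - 2) + 2 for all m ≥ 1.
When m = 1: P(1) = -1, and the closed form gives -1. They agree.
For the inductive step, assume it holds for an arbitrary r ≥ 1, so P(r) = (-3)^r(3r - 2) + 2.
Then P(r+1) = P(r) + ((-3)^r(-12r - 1)) = ((-3)^r(3r - 2) + 2) + ((-3)^r(-12r - 1)).
Simplifying, P(r+1) = (-3)^(r + 1) - (-3)^(r + 2)r + 2 = (-3)^(r+1)(3(r+1) - 2) + 2,
which is the closed form with m = r+1.
Hence, by induction on m, the claim holds for every m ≥ 1.

P(m) = (-3)^m(3m - 2) + 2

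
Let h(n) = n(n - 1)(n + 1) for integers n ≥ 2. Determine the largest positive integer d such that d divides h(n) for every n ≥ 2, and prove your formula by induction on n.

d = 6

Computing the first values: h(2) = 6 and h(3) = 24; gcd(6, 24) = 6, so d ≤ 6.
We prove 6 | n(n - 1)(n + 1) for all n ≥ 2 by induction on n.
Base step (n = 2): h(2) = 6 = 6·(1), so 6 | h(2).
For the inductive step, assume it holds for an arbitrary k ≥ 2, i.e. 6 | h(k). Then
h(k+1) − h(k) = k·(k+1)·(k+2) − (k-1)·k·(k+1) = k·(k+1)·[(k+2) − (k-1)] = 3·k·(k+1). The product of 2 consecutive integers is divisible by (2)! = 2, so h(k+1) − h(k) is divisible by 3·2 = 6. By the inductive hypothesis 6 | h(k), hence 6 | h(k+1).
By induction, the statement is established for all n ≥ 2.
Therefore the largest such d is 6.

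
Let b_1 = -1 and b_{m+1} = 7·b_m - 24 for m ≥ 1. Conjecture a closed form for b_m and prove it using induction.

Computing the first terms: b_1 = -1, b_2 = -31, b_3 = -241. This suggests b_m = -5·7^(m - 1) + 4.
For the base case m = 1: the formula gives -1 = -1 = b_1.
Inductive step: assume the claim holds for m = r, so b_r = -5·7^(r - 1) + 4.
Then b_{r+1} = 7·b_r - 24 = 7·(-5·7^(r - 1) + 4) - 24 = -5·7^r + 4 = -5·7^((r+1) - 1) + 4,
which is the claimed formula at m = r+1.
By induction, the statement is established for all m ≥ 1.

b_m = -5·7^(m - 1) + 4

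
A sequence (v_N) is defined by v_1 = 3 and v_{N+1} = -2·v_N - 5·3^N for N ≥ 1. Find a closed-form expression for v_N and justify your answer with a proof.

v_N = -3(-2)^N - 3^N

Computing the first terms: v_1 = 3, v_2 = -21, v_3 = -3. This suggests v_N = -3(-2)^N - 3^N.
For the base case N = 1: the formula gives 3 = 3 = v_1.
Inductive step: suppose the statement holds for some r ≥ 1, so v_r = -3(-2)^r - 3^r.
Then v_{r+1} = -2·v_r - 5·3^r = -2·(-3(-2)^r - 3^r) - 5·3^r = -3(-2)^(r + 1) - 3^(r + 1),
which is the claimed formula at N = r+1.
By the principle of mathematical induction, the result holds for all N ≥ 1.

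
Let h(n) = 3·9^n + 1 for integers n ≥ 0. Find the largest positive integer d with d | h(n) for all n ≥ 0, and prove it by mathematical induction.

d = 4

Computing the first values: h(0) = 4 and h(1) = 28; gcd(4, 28) = 4, so d ≤ 4.
We prove 4 | 3·9^n + 1 for all n ≥ 0 by induction on n.
Base case (n = 0): h(0) = 4 = 4·(1), so 4 | h(0).
Inductive step: suppose the statement holds for some m ≥ 0, i.e. 4 | h(m). Then
h(m+1) = 3·9^(m+1) + 1 = 9·(3·9^m + 1) - 8 = 9·h(m) - 8. The first term is divisible by 4 by the inductive hypothesis, and -8 is divisible by 4. Hence 4 | h(m+1).
By induction, the statement is established for all n ≥ 0.
Therefore the largest such d is 4.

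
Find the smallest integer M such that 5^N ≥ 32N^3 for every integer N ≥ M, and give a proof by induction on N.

At N = 5: 3125 < 4000, so the inequality fails and M ≥ 6. We prove 5^N ≥ 32N^3 for all N ≥ 6.
For the base case N = 6: 5^N = 15625 and 32N^3 = 6912, so 15625 ≥ 6912.
Inductive step: assume the claim holds for N = m, so 5^m ≥ 32m^3.
Then 5^(m + 1) = 5·(5^m) ≥ 5·(32m^3).
Also, for m ≥ 6 we have 5·(32m^3) ≥ 32(m+1)^3, since 5 ≥ (1 + 1/m)^3 for all m ≥ 6.
Combining, 5^(m + 1) ≥ 32(m+1)^3.
This completes the induction.
Hence the smallest such M is 6.

M = 6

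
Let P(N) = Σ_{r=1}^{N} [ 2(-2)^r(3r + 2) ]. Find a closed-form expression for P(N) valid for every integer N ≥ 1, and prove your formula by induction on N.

We claim P(N) = 4(-2)^N(N + 1) - 4 for all N ≥ 1.
When N = 1: P(1) = -20, and the closed form gives -20. They agree.
Suppose the result is true for N = r, so P(r) = 4(-2)^r(r + 1) - 4.
Then P(r+1) = P(r) + ((-2)^(r + 2)(-3r - 5)) = (4(-2)^r(r + 1) - 4) + ((-2)^(r + 2)(-3r - 5)).
Simplifying, P(r+1) = -8(-2)^r·r - 16(-2)^r - 4 = 4(-2)^(r+1)((r+1) + 1) - 4,
which is the closed form with N = r+1.
Hence, by induction on N, the claim holds for every N ≥ 1.

P(N) = 4(-2)^N(N + 1) - 4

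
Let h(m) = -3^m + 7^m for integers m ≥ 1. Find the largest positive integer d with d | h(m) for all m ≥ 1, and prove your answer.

Computing the first values: h(1) = 4 and h(2) = 40; gcd(4, 40) = 4, so d ≤ 4.
We prove 4 | -3^m + 7^m for all m ≥ 1 by induction on m.
Base case (m = 1): h(1) = 4 = 4·(1), so 4 | h(1).
Inductive step: suppose the statement holds for some r ≥ 1, i.e. 4 | h(r). Then
7^{r+1} − 3^{r+1} = 7·7^r − 3·3^r = 7·(7^r − 3^r) + (4)·3^r. The first term is divisible by 4 by the inductive hypothesis, and the second term (4)·3^r is divisible by 4 since 4 | 4. Hence 4 | h(r+1).
By induction, the statement is established for all m ≥ 1.
Therefore the largest such d is 4.

d = 4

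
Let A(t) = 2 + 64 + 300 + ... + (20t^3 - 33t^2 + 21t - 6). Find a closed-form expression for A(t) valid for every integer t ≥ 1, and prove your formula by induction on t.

A(t) = t(5t^3 - t^2 - t - 1)

We claim A(t) = t(5t^3 - t^2 - t - 1) for all t ≥ 1.
Base case (t = 1): A(1) = 2, and the closed form gives 2. They agree.
Inductive step: assume the claim holds for t = j, so A(j) = j(5j^3 - j^2 - j - 1).
Then A(j+1) = A(j) + (20j^3 + 27j^2 + 15j + 2) = (j(5j^3 - j^2 - j - 1)) + (20j^3 + 27j^2 + 15j + 2).
Simplifying, A(j+1) = (j + 1)(5j^3 + 14j^2 + 12j + 2) = (j+1)(5(j+1)^3 - (j+1)^2 - (j+1) - 1),
which is the closed form with t = j+1.
By the principle of mathematical induction, the result holds for all t ≥ 1.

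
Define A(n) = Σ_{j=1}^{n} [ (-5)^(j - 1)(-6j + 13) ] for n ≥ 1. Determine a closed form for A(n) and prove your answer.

We claim A(n) = (-5)^n(n - 2) + 2 for all n ≥ 1.
Base step (n = 1): A(1) = 7, and the closed form gives 7. They agree.
Suppose the result is true for n = j, so A(j) = (-5)^j(j - 2) + 2.
Then A(j+1) = A(j) + ((-5)^j(-6j + 7)) = ((-5)^j(j - 2) + 2) + ((-5)^j(-6j + 7)).
Simplifying, A(j+1) = (-5)^(j + 1)j - (-5)^(j + 1) + 2 = (-5)^(j+1)((j+1) - 2) + 2,
which is the closed form with n = j+1.
By the principle of mathematical induction, the result holds for all n ≥ 1.

A(n) = (-5)^n(n - 2) + 2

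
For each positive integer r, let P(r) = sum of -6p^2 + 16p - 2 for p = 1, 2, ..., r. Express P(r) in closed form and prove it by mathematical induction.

P(r) = -r(2r^2 - 5r - 5)

We claim P(r) = -r(2r^2 - 5r - 5) for all r ≥ 1.
Base case (r = 1): P(1) = 8, and the closed form gives 8. They agree.
For the inductive step, assume it holds for an arbitrary p ≥ 1, so P(p) = p(-2p^2 + 5p + 5).
Then P(p+1) = P(p) + (-6p^2 + 4p + 8) = (p(-2p^2 + 5p + 5)) + (-6p^2 + 4p + 8).
Simplifying, P(p+1) = -(p + 1)(2p^2 - p - 8) = -(p+1)(2(p+1)^2 - 5(p+1) - 5),
which is the closed form with r = p+1.
By induction, the statement is established for all r ≥ 1.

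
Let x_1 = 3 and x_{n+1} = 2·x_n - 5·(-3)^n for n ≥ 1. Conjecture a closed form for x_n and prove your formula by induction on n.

x_n = (-3)^n + 3·2^n

Computing the first terms: x_1 = 3, x_2 = 21, x_3 = -3. This suggests x_n = (-3)^n + 3·2^n.
For the base case n = 1: the formula gives 3 = 3 = x_1.
Suppose the result is true for n = r, so x_r = (-3)^r + 3·2^r.
Then x_{r+1} = 2·x_r - 5·(-3)^r = 2·((-3)^r + 3·2^r) - 5·(-3)^r = (-3)^(r + 1) + 3·2^(r + 1),
which is the claimed formula at n = r+1.
This completes the induction.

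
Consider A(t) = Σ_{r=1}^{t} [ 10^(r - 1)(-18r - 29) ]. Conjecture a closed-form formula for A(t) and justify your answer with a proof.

We claim A(t) = -10^t(2t + 3) + 3 for all t ≥ 1.
Base step (t = 1): A(1) = -47, and the closed form gives -47. They agree.
For the inductive step, assume it holds for an arbitrary r ≥ 1, so A(r) = -10^r(2r + 3) + 3.
Then A(r+1) = A(r) + (10^r(-18r - 47)) = (-10^r(2r + 3) + 3) + (10^r(-18r - 47)).
Simplifying, A(r+1) = -20·10^r·r - 50·10^r + 3 = -10^(r+1)(2(r+1) + 3) + 3,
which is the closed form with t = r+1.
By induction, the statement is established for all t ≥ 1.

A(t) = -10^t(2t + 3) + 3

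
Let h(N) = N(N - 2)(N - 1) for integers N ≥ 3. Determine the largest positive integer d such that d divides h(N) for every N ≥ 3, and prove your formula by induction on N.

Computing the first values: h(3) = 6 and h(4) = 24; gcd(6, 24) = 6, so d ≤ 6.
We prove 6 | N(N - 2)(N - 1) for all N ≥ 3 by induction on N.
When N = 3: h(3) = 6 = 6·(1), so 6 | h(3).
For the inductive step, assume it holds for an arbitrary m ≥ 3, i.e. 6 | h(m). Then
h(m+1) − h(m) = (m-1)·m·(m+1) − (m-2)·(m-1)·m = (m-1)·m·[(m+1) − (m-2)] = 3·(m-1)·m. The product of 2 consecutive integers is divisible by (2)! = 2, so h(m+1) − h(m) is divisible by 3·2 = 6. By the inductive hypothesis 6 | h(m), hence 6 | h(m+1).
By induction, the statement is established for all N ≥ 3.
Therefore the largest such d is 6.

d = 6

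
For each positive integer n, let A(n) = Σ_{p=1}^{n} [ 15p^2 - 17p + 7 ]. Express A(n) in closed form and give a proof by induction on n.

We claim A(n) = n(5n^2 - n + 1) for all n ≥ 1.
Base step (n = 1): A(1) = 5, and the closed form gives 5. They agree.
Inductive step: assume the claim holds for n = p, so A(p) = p(5p^2 - p + 1).
Then A(p+1) = A(p) + (15p^2 + 13p + 5) = (p(5p^2 - p + 1)) + (15p^2 + 13p + 5).
Simplifying, A(p+1) = (p + 1)(5p^2 + 9p + 5) = (p+1)(5(p+1)^2 - (p+1) + 1),
which is the closed form with n = p+1.
By the principle of mathematical induction, the result holds for all n ≥ 1.

A(n) = n(5n^2 - n + 1)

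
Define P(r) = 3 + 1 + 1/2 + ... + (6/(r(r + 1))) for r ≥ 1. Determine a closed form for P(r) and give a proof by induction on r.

We claim P(r) = 6r/(r + 1) for all r ≥ 1.
Base step (r = 1): P(1) = 3, and the closed form gives 3. They agree.
Inductive step: suppose the statement holds for some k ≥ 1, so P(k) = 6k/(k + 1).
Then P(k+1) = P(k) + (6/((k + 1)(k + 2))) = (6k/(k + 1)) + (6/((k + 1)(k + 2))).
Simplifying, P(k+1) = 6(k + 1)/(k + 2) = 6(k+1)/((k+1) + 1),
which is the closed form with r = k+1.
By induction, the statement is established for all r ≥ 1.

P(r) = 6r/(r + 1)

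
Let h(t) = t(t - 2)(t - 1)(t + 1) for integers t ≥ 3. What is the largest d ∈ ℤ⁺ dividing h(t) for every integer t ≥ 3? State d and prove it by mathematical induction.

d = 24

Computing the first values: h(3) = 24 and h(4) = 120; gcd(24, 120) = 24, so d ≤ 24.
We prove 24 | t(t - 2)(t - 1)(t + 1) for all t ≥ 3 by induction on t.
Base step (t = 3): h(3) = 24 = 24·(1), so 24 | h(3).
Suppose the result is true for t = j, i.e. 24 | h(j). Then
h(j+1) − h(j) = (j-1)·j·(j+1)·(j+2) − (j-2)·(j-1)·j·(j+1) = (j-1)·j·(j+1)·[(j+2) − (j-2)] = 4·(j-1)·j·(j+1). The product of 3 consecutive integers is divisible by (3)! = 6, so h(j+1) − h(j) is divisible by 4·6 = 24. By the inductive hypothesis 24 | h(j), hence 24 | h(j+1).
By the principle of mathematical induction, the result holds for all t ≥ 3.
Therefore the largest such d is 24.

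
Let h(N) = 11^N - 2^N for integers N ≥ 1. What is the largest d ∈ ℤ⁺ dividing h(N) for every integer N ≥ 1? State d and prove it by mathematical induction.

Computing the first values: h(1) = 9 and h(2) = 117; gcd(9, 117) = 9, so d ≤ 9.
We prove 9 | 11^N - 2^N for all N ≥ 1 by induction on N.
For the base case N = 1: h(1) = 9 = 9·(1), so 9 | h(1).
Inductive step: assume the claim holds for N = i, i.e. 9 | h(i). Then
11^{i+1} − 2^{i+1} = 11·11^i − 2·2^i = 11·(11^i − 2^i) + (9)·2^i. The first term is divisible by 9 by the inductive hypothesis, and the second term (9)·2^i is divisible by 9 since 9 | 9. Hence 9 | h(i+1).
By induction, the statement is established for all N ≥ 1.
Therefore the largest such d is 9.

d = 9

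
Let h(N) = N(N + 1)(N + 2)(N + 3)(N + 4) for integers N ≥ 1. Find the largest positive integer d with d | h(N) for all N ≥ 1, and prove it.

Computing the first values: h(1) = 120 and h(2) = 720; gcd(120, 720) = 120, so d ≤ 120.
We prove 120 | N(N + 1)(N + 2)(N + 3)(N + 4) for all N ≥ 1 by induction on N.
Base case (N = 1): h(1) = 120 = 120·(1), so 120 | h(1).
Inductive step: suppose the statement holds for some m ≥ 1, i.e. 120 | h(m). Then
h(m+1) − h(m) = (m+1)·(m+2)·(m+3)·(m+4)·(m+5) − m·(m+1)·(m+2)·(m+3)·(m+4) = (m+1)·(m+2)·(m+3)·(m+4)·[(m+5) − m] = 5·(m+1)·(m+2)·(m+3)·(m+4). The product of 4 consecutive integers is divisible by (4)! = 24, so h(m+1) − h(m) is divisible by 5·24 = 120. By the inductive hypothesis 120 | h(m), hence 120 | h(m+1).
This completes the induction.
Therefore the largest such d is 120.

d = 120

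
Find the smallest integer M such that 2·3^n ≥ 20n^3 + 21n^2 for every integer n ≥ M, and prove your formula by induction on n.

M = 8

At n = 7: 4374 < 7889, so the inequality fails and M ≥ 8. We prove 2·3^n ≥ 20n^3 + 21n^2 for all n ≥ 8.
Base case (n = 8): 2·3^n = 13122 and 20n^3 + 21n^2 = 11584, so 13122 ≥ 11584.
Suppose the result is true for n = r, so 2·3^r ≥ 20r^3 + 21r^2.
Then 2·3^(r + 1) = 3·(2·3^r) ≥ 3·(20r^3 + 21r^2).
Also, for r ≥ 8 we have 3·(20r^3 + 21r^2) ≥ 20(r+1)^3 + 21(r+1)^2, since 3·(20r^3 + 21r^2) − (20(r+1)^3 + 21(r+1)^2) = 40r^3 - 18r^2 - 102r - 41, which is nonnegative for all r ≥ 8.
Combining, 2·3^(r + 1) ≥ 20(r+1)^3 + 21(r+1)^2.
By the principle of mathematical induction, the result holds for all n ≥ 8.
Hence the smallest such M is 8.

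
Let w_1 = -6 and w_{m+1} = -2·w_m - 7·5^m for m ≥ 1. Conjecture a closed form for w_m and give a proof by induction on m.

w_m = -(-2)^(m - 1) - 5^m

Computing the first terms: w_1 = -6, w_2 = -23, w_3 = -129. This suggests w_m = -(-2)^(m - 1) - 5^m.
For the base case m = 1: the formula gives -6 = -6 = w_1.
Inductive step: assume the claim holds for m = j, so w_j = -(-2)^(j - 1) - 5^j.
Then w_{j+1} = -2·w_j - 7·5^j = -2·(-(-2)^(j - 1) - 5^j) - 7·5^j = -(-2)^j - 5^(j + 1) = -(-2)^((j+1) - 1) - 5^(j+1),
which is the claimed formula at m = j+1.
This completes the induction.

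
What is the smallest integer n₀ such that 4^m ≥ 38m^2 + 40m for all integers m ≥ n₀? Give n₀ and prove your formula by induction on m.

n₀ = 6

At m = 5: 1024 < 1150, so the inequality fails and n₀ ≥ 6. We prove 4^m ≥ 38m^2 + 40m for all m ≥ 6.
Base case (m = 6): 4^m = 4096 and 38m^2 + 40m = 1608, so 4096 ≥ 1608.
For the inductive step, assume it holds for an arbitrary r ≥ 6, so 4^r ≥ 38r^2 + 40r.
Then 4^(r + 1) = 4·(4^r) ≥ 4·(38r^2 + 40r).
Also, for r ≥ 6 we have 4·(38r^2 + 40r) ≥ 38(r+1)^2 + 40(r+1), since 4·(38r^2 + 40r) − (38(r+1)^2 + 40(r+1)) = 114r^2 + 44r - 78, which is nonnegative for all r ≥ 6.
Combining, 4^(r + 1) ≥ 38(r+1)^2 + 40(r+1).
This completes the induction.
Hence the smallest such n₀ is 6.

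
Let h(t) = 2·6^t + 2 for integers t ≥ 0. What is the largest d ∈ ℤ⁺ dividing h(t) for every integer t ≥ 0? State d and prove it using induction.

d = 2

Computing the first values: h(0) = 4 and h(1) = 14; gcd(4, 14) = 2, so d ≤ 2.
We prove 2 | 2·6^t + 2 for all t ≥ 0 by induction on t.
For the base case t = 0: h(0) = 4 = 2·(2), so 2 | h(0).
Inductive step: suppose the statement holds for some p ≥ 0, i.e. 2 | h(p). Then
h(p+1) = 2·6^(p+1) + 2 = 6·(2·6^p + 2) - 10 = 6·h(p) - 10. The first term is divisible by 2 by the inductive hypothesis, and -10 is divisible by 2. Hence 2 | h(p+1).
Hence, by induction on t, the claim holds for every t ≥ 0.
Therefore the largest such d is 2.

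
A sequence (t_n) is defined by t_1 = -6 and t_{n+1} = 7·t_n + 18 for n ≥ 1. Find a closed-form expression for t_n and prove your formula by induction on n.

Computing the first terms: t_1 = -6, t_2 = -24, t_3 = -150. This suggests t_n = -3·7^(n - 1) - 3.
Base case (n = 1): the formula gives -6 = -6 = t_1.
Inductive step: assume the claim holds for n = p, so t_p = -3·7^(p - 1) - 3.
Then t_{p+1} = 7·t_p + 18 = 7·(-3·7^(p - 1) - 3) + 18 = -3·7^p - 3 = -3·7^((p+1) - 1) - 3,
which is the claimed formula at n = p+1.
By the principle of mathematical induction, the result holds for all n ≥ 1.

t_n = -3·7^(n - 1) - 3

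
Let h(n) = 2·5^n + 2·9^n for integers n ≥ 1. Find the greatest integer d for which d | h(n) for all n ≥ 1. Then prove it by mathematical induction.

d = 4

Computing the first values: h(1) = 28 and h(2) = 212; gcd(28, 212) = 4, so d ≤ 4.
We prove 4 | 2·5^n + 2·9^n for all n ≥ 1 by induction on n.
Base case (n = 1): h(1) = 28 = 4·(7), so 4 | h(1).
For the inductive step, assume it holds for an arbitrary r ≥ 1, i.e. 4 | h(r). Then
h(r+1) − 9·h(r) = (2·5^(r+1) + 2·9^(r+1)) − 9·(2·5^r + 2·9^r) = (2)·5^r·(5 − 9) = (-8)·5^r. Since 4 | h(r) by the inductive hypothesis, 4 | 9·h(r); and 4 | -8 since -8 = 4·-2. Therefore 4 | h(r+1).
By induction, the statement is established for all n ≥ 1.
Therefore the largest such d is 4.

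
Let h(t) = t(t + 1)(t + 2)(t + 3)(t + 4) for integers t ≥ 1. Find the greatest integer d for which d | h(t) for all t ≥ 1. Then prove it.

Computing the first values: h(1) = 120 and h(2) = 720; gcd(120, 720) = 120, so d ≤ 120.
We prove 120 | t(t + 1)(t + 2)(t + 3)(t + 4) for all t ≥ 1 by induction on t.
Base step (t = 1): h(1) = 120 = 120·(1), so 120 | h(1).
Inductive step: assume the claim holds for t = i, i.e. 120 | h(i). Then
h(i+1) − h(i) = (i+1)·(i+2)·(i+3)·(i+4)·(i+5) − i·(i+1)·(i+2)·(i+3)·(i+4) = (i+1)·(i+2)·(i+3)·(i+4)·[(i+5) − i] = 5·(i+1)·(i+2)·(i+3)·(i+4). The product of 4 consecutive integers is divisible by (4)! = 24, so h(i+1) − h(i) is divisible by 5·24 = 120. By the inductive hypothesis 120 | h(i), hence 120 | h(i+1).
This completes the induction.
Therefore the largest such d is 120.

d = 120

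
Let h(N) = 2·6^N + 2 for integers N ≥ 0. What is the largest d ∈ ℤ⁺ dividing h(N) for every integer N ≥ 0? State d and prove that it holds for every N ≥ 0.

d = 2

Computing the first values: h(0) = 4 and h(1) = 14; gcd(4, 14) = 2, so d ≤ 2.
We prove 2 | 2·6^N + 2 for all N ≥ 0 by induction on N.
When N = 0: h(0) = 4 = 2·(2), so 2 | h(0).
Inductive step: suppose the statement holds for some r ≥ 0, i.e. 2 | h(r). Then
h(r+1) = 2·6^(r+1) + 2 = 6·(2·6^r + 2) - 10 = 6·h(r) - 10. The first term is divisible by 2 by the inductive hypothesis, and -10 is divisible by 2. Hence 2 | h(r+1).
This completes the induction.
Therefore the largest such d is 2.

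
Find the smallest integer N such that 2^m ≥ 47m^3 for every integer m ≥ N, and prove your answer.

N = 19

At m = 18: 262144 < 274104, so the inequality fails and N ≥ 19. We prove 2^m ≥ 47m^3 for all m ≥ 19.
Base case (m = 19): 2^m = 524288 and 47m^3 = 322373, so 524288 ≥ 322373.
For the inductive step, assume it holds for an arbitrary i ≥ 19, so 2^i ≥ 47i^3.
Then 2^(i + 1) = 2·(2^i) ≥ 2·(47i^3).
Also, for i ≥ 19 we have 2·(47i^3) ≥ 47(i+1)^3, since 2 ≥ (1 + 1/i)^3 for all i ≥ 19.
Combining, 2^(i + 1) ≥ 47(i+1)^3.
This completes the induction.
Hence the smallest such N is 19.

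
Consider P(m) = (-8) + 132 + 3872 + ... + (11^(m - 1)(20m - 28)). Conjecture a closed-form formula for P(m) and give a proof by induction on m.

P(m) = 11^m(2m - 3) + 3

We claim P(m) = 11^m(2m - 3) + 3 for all m ≥ 1.
For the base case m = 1: P(1) = -8, and the closed form gives -8. They agree.
Inductive step: assume the claim holds for m = r, so P(r) = 11^r(2r - 3) + 3.
Then P(r+1) = P(r) + (11^r(20r - 8)) = (11^r(2r - 3) + 3) + (11^r(20r - 8)).
Simplifying, P(r+1) = 22·11^r·r - 11·11^r + 3 = 11^(r+1)(2(r+1) - 3) + 3,
which is the closed form with m = r+1.
This completes the induction.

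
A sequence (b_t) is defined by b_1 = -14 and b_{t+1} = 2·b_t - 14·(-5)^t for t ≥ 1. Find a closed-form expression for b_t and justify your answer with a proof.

Computing the first terms: b_1 = -14, b_2 = 42, b_3 = -266. This suggests b_t = 2(-5)^t - 2^(t + 1).
When t = 1: the formula gives -14 = -14 = b_1.
Suppose the result is true for t = i, so b_i = 2(-5)^i - 2^(i + 1).
Then b_{i+1} = 2·b_i - 14·(-5)^i = 2·(2(-5)^i - 2^(i + 1)) - 14·(-5)^i = 2(-5)^(i + 1) - 2^(i + 2) = 2(-5)^(i+1) - 2^((i+1) + 1),
which is the claimed formula at t = i+1.
By induction, the statement is established for all t ≥ 1.

b_t = 2(-5)^t - 2^(t + 1)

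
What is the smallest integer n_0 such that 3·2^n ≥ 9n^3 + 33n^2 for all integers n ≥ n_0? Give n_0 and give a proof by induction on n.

At n = 13: 24576 < 25350, so the inequality fails and n_0 ≥ 14. We prove 3·2^n ≥ 9n^3 + 33n^2 for all n ≥ 14.
Base step (n = 14): 3·2^n = 49152 and 9n^3 + 33n^2 = 31164, so 49152 ≥ 31164.
For the inductive step, assume it holds for an arbitrary k ≥ 14, so 3·2^k ≥ 9k^3 + 33k^2.
Then 3·2^(k + 1) = 2·(3·2^k) ≥ 2·(9k^3 + 33k^2).
Also, for k ≥ 14 we have 2·(9k^3 + 33k^2) ≥ 9(k+1)^3 + 33(k+1)^2, since 2·(9k^3 + 33k^2) − (9(k+1)^3 + 33(k+1)^2) = 9k^3 + 6k^2 - 93k - 42, which is nonnegative for all k ≥ 14.
Combining, 3·2^(k + 1) ≥ 9(k+1)^3 + 33(k+1)^2.
By induction, the statement is established for all n ≥ 14.
Hence the smallest such n_0 is 14.

n_0 = 14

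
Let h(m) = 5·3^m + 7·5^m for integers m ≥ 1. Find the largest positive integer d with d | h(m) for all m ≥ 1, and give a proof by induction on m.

Computing the first values: h(1) = 50 and h(2) = 220; gcd(50, 220) = 10, so d ≤ 10.
We prove 10 | 5·3^m + 7·5^m for all m ≥ 1 by induction on m.
Base step (m = 1): h(1) = 50 = 10·(5), so 10 | h(1).
Inductive step: suppose the statement holds for some j ≥ 1, i.e. 10 | h(j). Then
h(j+1) − 5·h(j) = (5·3^(j+1) + 7·5^(j+1)) − 5·(5·3^j + 7·5^j) = (5)·3^j·(3 − 5) = (-10)·3^j. Since 10 | h(j) by the inductive hypothesis, 10 | 5·h(j); and 10 | -10 since -10 = 10·-1. Therefore 10 | h(j+1).
By the principle of mathematical induction, the result holds for all m ≥ 1.
Therefore the largest such d is 10.

d = 10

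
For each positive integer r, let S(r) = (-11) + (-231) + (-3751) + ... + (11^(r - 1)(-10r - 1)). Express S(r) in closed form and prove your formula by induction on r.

S(r) = -11^r·r

We claim S(r) = -11^r·r for all r ≥ 1.
Base step (r = 1): S(1) = -11, and the closed form gives -11. They agree.
For the inductive step, assume it holds for an arbitrary i ≥ 1, so S(i) = -11^i·i.
Then S(i+1) = S(i) + (11^i(-10i - 11)) = (-11^i·i) + (11^i(-10i - 11)).
Simplifying, S(i+1) = 11^(i + 1)(-i - 1) = -11^(i+1)·(i+1),
which is the closed form with r = i+1.
By induction, the statement is established for all r ≥ 1.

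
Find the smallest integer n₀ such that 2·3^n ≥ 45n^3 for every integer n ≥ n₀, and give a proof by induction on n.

At n = 8: 13122 < 23040, so the inequality fails and n₀ ≥ 9. We prove 2·3^n ≥ 45n^3 for all n ≥ 9.
Base step (n = 9): 2·3^n = 39366 and 45n^3 = 32805, so 39366 ≥ 32805.
For the inductive step, assume it holds for an arbitrary p ≥ 9, so 2·3^p ≥ 45p^3.
Then 2·3^(p + 1) = 3·(2·3^p) ≥ 3·(45p^3).
Also, for p ≥ 9 we have 3·(45p^3) ≥ 45(p+1)^3, since 3 ≥ (1 + 1/p)^3 for all p ≥ 9.
Combining, 2·3^(p + 1) ≥ 45(p+1)^3.
By the principle of mathematical induction, the result holds for all n ≥ 9.
Hence the smallest such n₀ is 9.

n₀ = 9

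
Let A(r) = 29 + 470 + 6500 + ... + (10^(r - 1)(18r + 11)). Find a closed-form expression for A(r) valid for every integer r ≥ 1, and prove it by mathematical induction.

We claim A(r) = 10^r(2r + 1) - 1 for all r ≥ 1.
When r = 1: A(1) = 29, and the closed form gives 29. They agree.
Inductive step: suppose the statement holds for some j ≥ 1, so A(j) = 10^j(2j + 1) - 1.
Then A(j+1) = A(j) + (10^j(18j + 29)) = (10^j(2j + 1) - 1) + (10^j(18j + 29)).
Simplifying, A(j+1) = 20·10^j·j + 30·10^j - 1 = 10^(j+1)(2(j+1) + 1) - 1,
which is the closed form with r = j+1.
By the principle of mathematical induction, the result holds for all r ≥ 1.

A(r) = 10^r(2r + 1) - 1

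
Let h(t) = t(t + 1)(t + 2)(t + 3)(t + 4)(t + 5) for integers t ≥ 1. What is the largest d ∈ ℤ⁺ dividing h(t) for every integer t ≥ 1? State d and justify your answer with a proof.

Computing the first values: h(1) = 720 and h(2) = 5040; gcd(720, 5040) = 720, so d ≤ 720.
We prove 720 | t(t + 1)(t + 2)(t + 3)(t + 4)(t + 5) for all t ≥ 1 by induction on t.
Base case (t = 1): h(1) = 720 = 720·(1), so 720 | h(1).
Inductive step: suppose the statement holds for some r ≥ 1, i.e. 720 | h(r). Then
h(r+1) − h(r) = (r+1)·(r+2)·(r+3)·(r+4)·(r+5)·(r+6) − r·(r+1)·(r+2)·(r+3)·(r+4)·(r+5) = (r+1)·(r+2)·(r+3)·(r+4)·(r+5)·[(r+6) − r] = 6·(r+1)·(r+2)·(r+3)·(r+4)·(r+5). The product of 5 consecutive integers is divisible by (5)! = 120, so h(r+1) − h(r) is divisible by 6·120 = 720. By the inductive hypothesis 720 | h(r), hence 720 | h(r+1).
By the principle of mathematical induction, the result holds for all t ≥ 1.
Therefore the largest such d is 720.

d = 720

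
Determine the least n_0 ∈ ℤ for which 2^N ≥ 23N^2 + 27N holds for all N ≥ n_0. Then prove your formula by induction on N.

At N = 11: 2048 < 3080, so the inequality fails and n_0 ≥ 12. We prove 2^N ≥ 23N^2 + 27N for all N ≥ 12.
Base case (N = 12): 2^N = 4096 and 23N^2 + 27N = 3636, so 4096 ≥ 3636.
Inductive step: suppose the statement holds for some k ≥ 12, so 2^k ≥ 23k^2 + 27k.
Then 2^(k + 1) = 2·(2^k) ≥ 2·(23k^2 + 27k).
Also, for k ≥ 12 we have 2·(23k^2 + 27k) ≥ 23(k+1)^2 + 27(k+1), since 2·(23k^2 + 27k) − (23(k+1)^2 + 27(k+1)) = 23k^2 - 19k - 50, which is nonnegative for all k ≥ 12.
Combining, 2^(k + 1) ≥ 23(k+1)^2 + 27(k+1).
By induction, the statement is established for all N ≥ 12.
Hence the smallest such n_0 is 12.

n_0 = 12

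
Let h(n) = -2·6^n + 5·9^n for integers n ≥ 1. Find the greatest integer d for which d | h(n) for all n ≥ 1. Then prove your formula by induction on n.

Computing the first values: h(1) = 33 and h(2) = 333; gcd(33, 333) = 3, so d ≤ 3.
We prove 3 | -2·6^n + 5·9^n for all n ≥ 1 by induction on n.
Base step (n = 1): h(1) = 33 = 3·(11), so 3 | h(1).
Inductive step: assume the claim holds for n = r, i.e. 3 | h(r). Then
h(r+1) − 9·h(r) = (-2·6^(r+1) + 5·9^(r+1)) − 9·(-2·6^r + 5·9^r) = (-2)·6^r·(6 − 9) = (6)·6^r. Since 3 | h(r) by the inductive hypothesis, 3 | 9·h(r); and 3 | 6 since 6 = 3·2. Therefore 3 | h(r+1).
By induction, the statement is established for all n ≥ 1.
Therefore the largest such d is 3.

d = 3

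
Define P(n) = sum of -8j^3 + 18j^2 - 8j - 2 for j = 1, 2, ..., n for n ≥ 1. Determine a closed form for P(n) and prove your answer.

P(n) = -n(n - 1)(2n^2 - 3)

We claim P(n) = -n(n - 1)(2n^2 - 3) for all n ≥ 1.
For the base case n = 1: P(1) = 0, and the closed form gives 0. They agree.
Inductive step: suppose the statement holds for some j ≥ 1, so P(j) = j(-2j^3 + 2j^2 + 3j - 3).
Then P(j+1) = P(j) + (2j(-4j^2 - 3j + 2)) = (j(-2j^3 + 2j^2 + 3j - 3)) + (2j(-4j^2 - 3j + 2)).
Simplifying, P(j+1) = -j(j + 1)(2j^2 + 4j - 1) = -(j+1)((j+1) - 1)(2(j+1)^2 - 3),
which is the closed form with n = j+1.
Hence, by induction on n, the claim holds for every n ≥ 1.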